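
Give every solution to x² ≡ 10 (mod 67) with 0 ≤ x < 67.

12, 55

Since 67 ≡ 3 (mod 4), a square root of 10 is 10^((67+1)/4) = 10^17 mod 67.
Repeated squaring: 10^2≡33, 10^4≡17, 10^8≡21, 10^16≡39 (mod 67).
10^17 = 10^(16+1) ≡ 55 (mod 67).
Check: 55² = 3025 ≡ 10 (mod 67). The two roots are 12 and 55.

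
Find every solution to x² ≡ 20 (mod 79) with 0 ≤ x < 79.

39, 40

Since 79 ≡ 3 (mod 4), a square root of 20 is 20^((79+1)/4) = 20^20 mod 79.
Repeated squaring: 20^2≡5, 20^4≡25, 20^8≡72, 20^16≡49 (mod 79).
20^20 = 20^(16+4) ≡ 40 (mod 79).
Check: 40² = 1600 ≡ 20 (mod 79). The two roots are 39 and 40.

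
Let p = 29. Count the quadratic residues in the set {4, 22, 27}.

2

(4/29) = +1 → QR.
(22/29) = +1 → QR.
(27/29) = -1 → non-residue.
Total quadratic residues among the 3: 2.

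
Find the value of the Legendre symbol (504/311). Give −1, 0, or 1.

First reduce: 504 ≡ 193 (mod 311).
Reciprocity: 193 ≡ 1 and 311 ≡ 3 (mod 4), so (193/311) = +(311/193).
Reduce top mod 193: now compute (118/193).
Pull out 2: since 193 ≡ 1 (mod 8), (2/193) = +1.
Reciprocity: 59 ≡ 3 and 193 ≡ 1 (mod 4), so (59/193) = +(193/59).
Reduce top mod 59: now compute (16/59).
Pull out 2^4: since 59 ≡ 3 (mod 8), (2/59) = -1, so (2/59)^4 = +1.
Reached (1/59) = 1. Collecting the sign flips along the way, the symbol is +1.

1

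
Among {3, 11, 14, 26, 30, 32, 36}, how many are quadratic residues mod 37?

5

(3/37) = +1 → QR.
(11/37) = +1 → QR.
(14/37) = -1 → non-residue.
(26/37) = +1 → QR.
(30/37) = +1 → QR.
(32/37) = -1 → non-residue.
(36/37) = +1 → QR.
Total quadratic residues among the 7: 5.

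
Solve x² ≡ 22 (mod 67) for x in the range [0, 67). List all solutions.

25, 42

Since 67 ≡ 3 (mod 4), a square root of 22 is 22^((67+1)/4) = 22^17 mod 67.
Repeated squaring: 22^2≡15, 22^4≡24, 22^8≡40, 22^16≡59 (mod 67).
22^17 = 22^(16+1) ≡ 25 (mod 67).
Check: 25² = 625 ≡ 22 (mod 67). The two roots are 25 and 42.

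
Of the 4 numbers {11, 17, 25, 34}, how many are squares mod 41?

(11/41) = -1 → non-residue.
(17/41) = -1 → non-residue.
(25/41) = +1 → QR.
(34/41) = -1 → non-residue.
Total quadratic residues among the 4: 1.

1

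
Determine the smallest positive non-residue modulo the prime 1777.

5

(2/1777) = +1, so 2 is a residue.
(3/1777) = +1, so 3 is a residue.
(4/1777) = +1, so 4 is a residue.
(5/1777) = −1, so 5 is the smallest positive non-residue mod 1777.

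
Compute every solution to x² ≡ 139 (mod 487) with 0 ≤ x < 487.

Since 487 ≡ 3 (mod 4), a square root of 139 is 139^((487+1)/4) = 139^122 mod 487.
Repeated squaring: 139^2≡328, 139^4≡444, 139^8≡388, 139^16≡61, 139^32≡312, 139^64≡431 (mod 487).
139^122 = 139^(64+32+16+8+2) ≡ 447 (mod 487).
Check: 447² = 199809 ≡ 139 (mod 487). The two roots are 40 and 447.

40, 447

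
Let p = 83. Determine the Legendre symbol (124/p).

1

First reduce: 124 ≡ 41 (mod 83).
Reciprocity: 41 ≡ 1 and 83 ≡ 3 (mod 4), so (41/83) = +(83/41).
Reduce top mod 41: now compute (1/41).
Reached (1/41) = 1. Collecting the sign flips along the way, the symbol is +1.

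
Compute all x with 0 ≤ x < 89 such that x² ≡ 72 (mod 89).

28, 61

89 ≡ 1 (mod 4), so we find a root by search.
Trying successive values, 28² = 784 ≡ 72 (mod 89). The other root is 89 − 28 = 61.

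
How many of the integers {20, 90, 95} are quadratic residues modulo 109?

(20/109) = +1 → QR.
(90/109) = -1 → non-residue.
(95/109) = -1 → non-residue.
Total quadratic residues among the 3: 1.

1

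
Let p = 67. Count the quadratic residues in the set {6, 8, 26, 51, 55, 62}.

4

(6/67) = +1 → QR.
(8/67) = -1 → non-residue.
(26/67) = +1 → QR.
(51/67) = -1 → non-residue.
(55/67) = +1 → QR.
(62/67) = +1 → QR.
Total quadratic residues among the 6: 4.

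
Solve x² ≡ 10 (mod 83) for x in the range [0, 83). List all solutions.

Since 83 ≡ 3 (mod 4), a square root of 10 is 10^((83+1)/4) = 10^21 mod 83.
Repeated squaring: 10^2≡17, 10^4≡40, 10^8≡23, 10^16≡31 (mod 83).
10^21 = 10^(16+4+1) ≡ 33 (mod 83).
Check: 33² = 1089 ≡ 10 (mod 83). The two roots are 33 and 50.

33, 50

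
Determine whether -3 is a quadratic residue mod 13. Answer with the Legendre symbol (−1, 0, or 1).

1

First reduce: -3 ≡ 10 (mod 13).
Pull out 2: since 13 ≡ 5 (mod 8), (2/13) = -1.
Reciprocity: 5 ≡ 1 and 13 ≡ 1 (mod 4), so (5/13) = +(13/5).
Reduce top mod 5: now compute (3/5).
Reciprocity: 3 ≡ 3 and 5 ≡ 1 (mod 4), so (3/5) = +(5/3).
Reduce top mod 3: now compute (2/3).
Pull out 2: since 3 ≡ 3 (mod 8), (2/3) = -1.
Reached (1/3) = 1. Collecting the sign flips along the way, the symbol is +1.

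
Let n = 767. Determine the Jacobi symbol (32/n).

Pull out 2^5: since 767 ≡ 7 (mod 8), (2/767) = +1, so (2/767)^5 = +1.
Reached (1/767) = 1. Collecting the sign flips along the way, the symbol is +1.

1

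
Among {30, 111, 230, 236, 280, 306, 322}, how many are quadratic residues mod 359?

4

(30/359) = +1 → QR.
(111/359) = +1 → QR.
(230/359) = +1 → QR.
(236/359) = -1 → non-residue.
(280/359) = -1 → non-residue.
(306/359) = +1 → QR.
(322/359) = -1 → non-residue.
Total quadratic residues among the 7: 4.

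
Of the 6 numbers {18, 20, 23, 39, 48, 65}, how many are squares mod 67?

(18/67) = -1 → non-residue.
(20/67) = -1 → non-residue.
(23/67) = +1 → QR.
(39/67) = +1 → QR.
(48/67) = -1 → non-residue.
(65/67) = +1 → QR.
Total quadratic residues among the 6: 3.

3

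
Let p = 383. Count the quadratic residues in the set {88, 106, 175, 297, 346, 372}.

(88/383) = -1 → non-residue.
(106/383) = -1 → non-residue.
(175/383) = +1 → QR.
(297/383) = -1 → non-residue.
(346/383) = +1 → QR.
(372/383) = +1 → QR.
Total quadratic residues among the 6: 3.

3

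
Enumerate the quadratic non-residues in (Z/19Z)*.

Square k = 1,…,9 (k and 19−k give the same square):
1²=1, 2²=4, 3²=9, 4²=16, 5²≡6, 6²≡17, 7²≡11, 8²≡7, 9²≡5 (mod 19).
The residues are {1, 4, 5, 6, 7, 9, 11, 16, 17}; the non-residues are the remaining 9 nonzero classes.

2,3,8,10,12,13,14,15,18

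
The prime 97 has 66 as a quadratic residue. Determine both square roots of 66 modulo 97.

39, 58

97 ≡ 1 (mod 4), so we find a root by search.
Trying successive values, 39² = 1521 ≡ 66 (mod 97). The other root is 97 − 39 = 58.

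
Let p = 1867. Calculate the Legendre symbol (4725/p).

First reduce: 4725 ≡ 991 (mod 1867).
Reciprocity: 991 ≡ 3 and 1867 ≡ 3 (mod 4), so (991/1867) = −(1867/991).
Reduce top mod 991: now compute (876/991).
Pull out 2^2: since 991 ≡ 7 (mod 8), (2/991) = +1, so (2/991)^2 = +1.
Reciprocity: 219 ≡ 3 and 991 ≡ 3 (mod 4), so (219/991) = −(991/219).
Reduce top mod 219: now compute (115/219).
Reciprocity: 115 ≡ 3 and 219 ≡ 3 (mod 4), so (115/219) = −(219/115).
Reduce top mod 115: now compute (104/115).
Pull out 2^3: since 115 ≡ 3 (mod 8), (2/115) = -1, so (2/115)^3 = -1.
Reciprocity: 13 ≡ 1 and 115 ≡ 3 (mod 4), so (13/115) = +(115/13).
Reduce top mod 13: now compute (11/13).
Reciprocity: 11 ≡ 3 and 13 ≡ 1 (mod 4), so (11/13) = +(13/11).
Reduce top mod 11: now compute (2/11).
Pull out 2: since 11 ≡ 3 (mod 8), (2/11) = -1.
Reached (1/11) = 1. Collecting the sign flips along the way, the symbol is -1.

-1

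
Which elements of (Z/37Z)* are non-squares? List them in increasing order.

Square k = 1,…,18 (k and 37−k give the same square):
1²=1, 2²=4, 3²=9, 4²=16, 5²=25, 6²=36, 7²≡12, 8²≡27, 9²≡7, 10²≡26, 11²≡10, 12²≡33, 13²≡21, 14²≡11, 15²≡3, 16²≡34, 17²≡30, 18²≡28 (mod 37).
The residues are {1, 3, 4, 7, 9, 10, 11, 12, 16, 21, 25, 26, 27, 28, 30, 33, 34, 36}; the non-residues are the remaining 18 nonzero classes.

2 5 6 8 13 14 15 17 18 19 20 22 23 24 29 31 32 35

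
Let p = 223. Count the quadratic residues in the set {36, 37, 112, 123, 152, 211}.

(36/223) = +1 → QR.
(37/223) = +1 → QR.
(112/223) = +1 → QR.
(123/223) = -1 → non-residue.
(152/223) = +1 → QR.
(211/223) = +1 → QR.
Total quadratic residues among the 6: 5.

5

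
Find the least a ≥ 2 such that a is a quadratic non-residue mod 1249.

7

(2/1249) = +1, so 2 is a residue.
(3/1249) = +1, so 3 is a residue.
(4/1249) = +1, so 4 is a residue.
(5/1249) = +1, so 5 is a residue.
(6/1249) = +1, so 6 is a residue.
(7/1249) = −1, so 7 is the smallest positive non-residue mod 1249.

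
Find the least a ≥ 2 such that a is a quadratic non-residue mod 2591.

7

(2/2591) = +1, so 2 is a residue.
(3/2591) = +1, so 3 is a residue.
(4/2591) = +1, so 4 is a residue.
(5/2591) = +1, so 5 is a residue.
(6/2591) = +1, so 6 is a residue.
(7/2591) = −1, so 7 is the smallest positive non-residue mod 2591.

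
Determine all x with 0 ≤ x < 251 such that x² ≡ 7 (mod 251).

Since 251 ≡ 3 (mod 4), a square root of 7 is 7^((251+1)/4) = 7^63 mod 251.
Repeated squaring: 7^2≡49, 7^4≡142, 7^8≡84, 7^16≡28, 7^32≡31 (mod 251).
7^63 = 7^(32+16+8+4+2+1) ≡ 209 (mod 251).
Check: 209² = 43681 ≡ 7 (mod 251). The two roots are 42 and 209.

42, 209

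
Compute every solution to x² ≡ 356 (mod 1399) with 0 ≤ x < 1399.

697, 702

Since 1399 ≡ 3 (mod 4), a square root of 356 is 356^((1399+1)/4) = 356^350 mod 1399.
Repeated squaring: 356^2≡826, 356^4≡963, 356^8≡1231, 356^16≡244, 356^32≡778, 356^64≡916, 356^128≡1055, 356^256≡820 (mod 1399).
356^350 = 356^(256+64+16+8+4+2) ≡ 702 (mod 1399).
Check: 702² = 492804 ≡ 356 (mod 1399). The two roots are 697 and 702.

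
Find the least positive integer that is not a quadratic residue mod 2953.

5

(2/2953) = +1, so 2 is a residue.
(3/2953) = +1, so 3 is a residue.
(4/2953) = +1, so 4 is a residue.
(5/2953) = −1, so 5 is the smallest positive non-residue mod 2953.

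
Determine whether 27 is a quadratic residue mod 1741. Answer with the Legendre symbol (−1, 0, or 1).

Reciprocity: 27 ≡ 3 and 1741 ≡ 1 (mod 4), so (27/1741) = +(1741/27).
Reduce top mod 27: now compute (13/27).
Reciprocity: 13 ≡ 1 and 27 ≡ 3 (mod 4), so (13/27) = +(27/13).
Reduce top mod 13: now compute (1/13).
Reached (1/13) = 1. Collecting the sign flips along the way, the symbol is +1.

1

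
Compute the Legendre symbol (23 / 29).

1

Reciprocity: 23 ≡ 3 and 29 ≡ 1 (mod 4), so (23/29) = +(29/23).
Reduce top mod 23: now compute (6/23).
Pull out 2: since 23 ≡ 7 (mod 8), (2/23) = +1.
Reciprocity: 3 ≡ 3 and 23 ≡ 3 (mod 4), so (3/23) = −(23/3).
Reduce top mod 3: now compute (2/3).
Pull out 2: since 3 ≡ 3 (mod 8), (2/3) = -1.
Reached (1/3) = 1. Collecting the sign flips along the way, the symbol is +1.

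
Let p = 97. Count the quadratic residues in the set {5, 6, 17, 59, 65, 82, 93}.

(5/97) = -1 → non-residue.
(6/97) = +1 → QR.
(17/97) = -1 → non-residue.
(59/97) = -1 → non-residue.
(65/97) = +1 → QR.
(82/97) = -1 → non-residue.
(93/97) = +1 → QR.
Total quadratic residues among the 7: 3.

3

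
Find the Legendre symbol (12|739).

Euler's criterion: (12/739) ≡ 12^369 (mod 739).
12^2 ≡ 144 (mod 739)
12^4 ≡ 44 (mod 739)
12^8 ≡ 458 (mod 739)
12^16 ≡ 627 (mod 739)
12^32 ≡ 720 (mod 739)
12^64 ≡ 361 (mod 739)
12^128 ≡ 257 (mod 739)
12^256 ≡ 278 (mod 739)
12^369 = 12^(256+64+32+16+1) ≡ 738 (mod 739).
Result is 738 ≡ −1, so (12/739) = −1.

-1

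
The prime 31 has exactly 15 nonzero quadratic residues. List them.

Square k = 1,…,15 (k and 31−k give the same square):
1²=1, 2²=4, 3²=9, 4²=16, 5²=25, 6²≡5, 7²≡18, 8²≡2, 9²≡19, 10²≡7, 11²≡28, 12²≡20, 13²≡14, 14²≡10, 15²≡8 (mod 31).
So the quadratic residues mod 31 are {1, 2, 4, 5, 7, 8, 9, 10, 14, 16, 18, 19, 20, 25, 28}.

1 2 4 5 7 8 9 10 14 16 18 19 20 25 28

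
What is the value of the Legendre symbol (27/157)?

Reciprocity: 27 ≡ 3 and 157 ≡ 1 (mod 4), so (27/157) = +(157/27).
Reduce top mod 27: now compute (22/27).
Pull out 2: since 27 ≡ 3 (mod 8), (2/27) = -1.
Reciprocity: 11 ≡ 3 and 27 ≡ 3 (mod 4), so (11/27) = −(27/11).
Reduce top mod 11: now compute (5/11).
Reciprocity: 5 ≡ 1 and 11 ≡ 3 (mod 4), so (5/11) = +(11/5).
Reduce top mod 5: now compute (1/5).
Reached (1/5) = 1. Collecting the sign flips along the way, the symbol is +1.

1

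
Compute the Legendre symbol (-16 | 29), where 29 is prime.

1

First reduce: -16 ≡ 13 (mod 29).
Reciprocity: 13 ≡ 1 and 29 ≡ 1 (mod 4), so (13/29) = +(29/13).
Reduce top mod 13: now compute (3/13).
Reciprocity: 3 ≡ 3 and 13 ≡ 1 (mod 4), so (3/13) = +(13/3).
Reduce top mod 3: now compute (1/3).
Reached (1/3) = 1. Collecting the sign flips along the way, the symbol is +1.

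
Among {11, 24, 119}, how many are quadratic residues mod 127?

(11/127) = +1 → QR.
(24/127) = -1 → non-residue.
(119/127) = -1 → non-residue.
Total quadratic residues among the 3: 1.

1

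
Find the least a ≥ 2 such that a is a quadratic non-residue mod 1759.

(2/1759) = +1, so 2 is a residue.
(3/1759) = −1, so 3 is the smallest positive non-residue mod 1759.

3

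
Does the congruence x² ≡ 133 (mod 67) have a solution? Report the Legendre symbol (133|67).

-1

Euler's criterion: (133/67) ≡ 66^33 (mod 67).
66^2 ≡ 1 (mod 67)
66^4 ≡ 1 (mod 67)
66^8 ≡ 1 (mod 67)
66^16 ≡ 1 (mod 67)
66^32 ≡ 1 (mod 67)
66^33 = 66^(32+1) ≡ 66 (mod 67).
Result is 66 ≡ −1, so (133/67) = −1.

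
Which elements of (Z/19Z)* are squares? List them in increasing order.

1, 4, 5, 6, 7, 9, 11, 16, 17

Square k = 1,…,9 (k and 19−k give the same square):
1²=1, 2²=4, 3²=9, 4²=16, 5²≡6, 6²≡17, 7²≡11, 8²≡7, 9²≡5 (mod 19).
So the quadratic residues mod 19 are {1, 4, 5, 6, 7, 9, 11, 16, 17}.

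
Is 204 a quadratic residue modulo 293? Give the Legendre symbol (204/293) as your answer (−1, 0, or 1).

Pull out 2^2: since 293 ≡ 5 (mod 8), (2/293) = -1, so (2/293)^2 = +1.
Reciprocity: 51 ≡ 3 and 293 ≡ 1 (mod 4), so (51/293) = +(293/51).
Reduce top mod 51: now compute (38/51).
Pull out 2: since 51 ≡ 3 (mod 8), (2/51) = -1.
Reciprocity: 19 ≡ 3 and 51 ≡ 3 (mod 4), so (19/51) = −(51/19).
Reduce top mod 19: now compute (13/19).
Reciprocity: 13 ≡ 1 and 19 ≡ 3 (mod 4), so (13/19) = +(19/13).
Reduce top mod 13: now compute (6/13).
Pull out 2: since 13 ≡ 5 (mod 8), (2/13) = -1.
Reciprocity: 3 ≡ 3 and 13 ≡ 1 (mod 4), so (3/13) = +(13/3).
Reduce top mod 3: now compute (1/3).
Reached (1/3) = 1. Collecting the sign flips along the way, the symbol is -1.

-1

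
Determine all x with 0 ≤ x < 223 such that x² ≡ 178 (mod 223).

Since 223 ≡ 3 (mod 4), a square root of 178 is 178^((223+1)/4) = 178^56 mod 223.
Repeated squaring: 178^2≡18, 178^4≡101, 178^8≡166, 178^16≡127, 178^32≡73 (mod 223).
178^56 = 178^(32+16+8) ≡ 63 (mod 223).
Check: 63² = 3969 ≡ 178 (mod 223). The two roots are 63 and 160.

63, 160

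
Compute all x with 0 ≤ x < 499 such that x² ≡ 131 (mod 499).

247, 252

Since 499 ≡ 3 (mod 4), a square root of 131 is 131^((499+1)/4) = 131^125 mod 499.
Repeated squaring: 131^2≡195, 131^4≡101, 131^8≡221, 131^16≡438, 131^32≡228, 131^64≡88 (mod 499).
131^125 = 131^(64+32+16+8+4+1) ≡ 247 (mod 499).
Check: 247² = 61009 ≡ 131 (mod 499). The two roots are 247 and 252.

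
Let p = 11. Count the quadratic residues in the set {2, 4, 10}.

(2/11) = -1 → non-residue.
(4/11) = +1 → QR.
(10/11) = -1 → non-residue.
Total quadratic residues among the 3: 1.

1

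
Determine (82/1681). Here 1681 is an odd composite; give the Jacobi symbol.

Pull out 2: since 1681 ≡ 1 (mod 8), (2/1681) = +1.
Reciprocity: 41 ≡ 1 and 1681 ≡ 1 (mod 4), so (41/1681) = +(1681/41).
Reduce top mod 41: now compute (0/41).
Top reduces to 0: gcd > 1, so the symbol is 0.

0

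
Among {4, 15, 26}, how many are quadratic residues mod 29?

1

(4/29) = +1 → QR.
(15/29) = -1 → non-residue.
(26/29) = -1 → non-residue.
Total quadratic residues among the 3: 1.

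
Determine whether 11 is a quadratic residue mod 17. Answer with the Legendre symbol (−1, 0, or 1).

Euler's criterion: (11/17) ≡ 11^8 (mod 17).
11^2 ≡ 2 (mod 17)
11^4 ≡ 4 (mod 17)
11^8 ≡ 16 (mod 17)
11^8 = 11^(8) ≡ 16 (mod 17).
Result is 16 ≡ −1, so (11/17) = −1.

-1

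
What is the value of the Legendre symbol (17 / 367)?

Reciprocity: 17 ≡ 1 and 367 ≡ 3 (mod 4), so (17/367) = +(367/17).
Reduce top mod 17: now compute (10/17).
Pull out 2: since 17 ≡ 1 (mod 8), (2/17) = +1.
Reciprocity: 5 ≡ 1 and 17 ≡ 1 (mod 4), so (5/17) = +(17/5).
Reduce top mod 5: now compute (2/5).
Pull out 2: since 5 ≡ 5 (mod 8), (2/5) = -1.
Reached (1/5) = 1. Collecting the sign flips along the way, the symbol is -1.

-1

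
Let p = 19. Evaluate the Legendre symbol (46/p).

First reduce: 46 ≡ 8 (mod 19).
Pull out 2^3: since 19 ≡ 3 (mod 8), (2/19) = -1, so (2/19)^3 = -1.
Reached (1/19) = 1. Collecting the sign flips along the way, the symbol is -1.

-1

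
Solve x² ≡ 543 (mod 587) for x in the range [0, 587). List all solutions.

Since 587 ≡ 3 (mod 4), a square root of 543 is 543^((587+1)/4) = 543^147 mod 587.
Repeated squaring: 543^2≡175, 543^4≡101, 543^8≡222, 543^16≡563, 543^32≡576, 543^64≡121, 543^128≡553 (mod 587).
543^147 = 543^(128+16+2+1) ≡ 48 (mod 587).
Check: 48² = 2304 ≡ 543 (mod 587). The two roots are 48 and 539.

48, 539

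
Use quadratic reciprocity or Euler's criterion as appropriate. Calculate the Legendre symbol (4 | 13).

Euler's criterion: (4/13) ≡ 4^6 (mod 13).
4^2 ≡ 3 (mod 13)
4^4 ≡ 9 (mod 13)
4^6 = 4^(4+2) ≡ 1 (mod 13).
Result is 1, so (4/13) = 1.

1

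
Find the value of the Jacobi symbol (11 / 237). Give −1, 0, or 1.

Reciprocity: 11 ≡ 3 and 237 ≡ 1 (mod 4), so (11/237) = +(237/11).
Reduce top mod 11: now compute (6/11).
Pull out 2: since 11 ≡ 3 (mod 8), (2/11) = -1.
Reciprocity: 3 ≡ 3 and 11 ≡ 3 (mod 4), so (3/11) = −(11/3).
Reduce top mod 3: now compute (2/3).
Pull out 2: since 3 ≡ 3 (mod 8), (2/3) = -1.
Reached (1/3) = 1. Collecting the sign flips along the way, the symbol is -1.

-1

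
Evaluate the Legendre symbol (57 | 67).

Reciprocity: 57 ≡ 1 and 67 ≡ 3 (mod 4), so (57/67) = +(67/57).
Reduce top mod 57: now compute (10/57).
Pull out 2: since 57 ≡ 1 (mod 8), (2/57) = +1.
Reciprocity: 5 ≡ 1 and 57 ≡ 1 (mod 4), so (5/57) = +(57/5).
Reduce top mod 5: now compute (2/5).
Pull out 2: since 5 ≡ 5 (mod 8), (2/5) = -1.
Reached (1/5) = 1. Collecting the sign flips along the way, the symbol is -1.

-1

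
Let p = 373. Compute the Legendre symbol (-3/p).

Euler's criterion: (-3/373) ≡ 370^186 (mod 373).
370^2 ≡ 9 (mod 373)
370^4 ≡ 81 (mod 373)
370^8 ≡ 220 (mod 373)
370^16 ≡ 283 (mod 373)
370^32 ≡ 267 (mod 373)
370^64 ≡ 46 (mod 373)
370^128 ≡ 251 (mod 373)
370^186 = 370^(128+32+16+8+2) ≡ 1 (mod 373).
Result is 1, so (-3/373) = 1.

1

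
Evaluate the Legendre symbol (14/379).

1

Pull out 2: since 379 ≡ 3 (mod 8), (2/379) = -1.
Reciprocity: 7 ≡ 3 and 379 ≡ 3 (mod 4), so (7/379) = −(379/7).
Reduce top mod 7: now compute (1/7).
Reached (1/7) = 1. Collecting the sign flips along the way, the symbol is +1.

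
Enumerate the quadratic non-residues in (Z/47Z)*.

Square k = 1,…,23 (k and 47−k give the same square):
1²=1, 2²=4, 3²=9, 4²=16, 5²=25, 6²=36, 7²≡2, 8²≡17, 9²≡34, 10²≡6, 11²≡27, 12²≡3, 13²≡28, 14²≡8, 15²≡37, 16²≡21, 17²≡7, 18²≡42, 19²≡32, 20²≡24, 21²≡18, 22²≡14, 23²≡12 (mod 47).
The residues are {1, 2, 3, 4, 6, 7, 8, 9, 12, 14, 16, 17, 18, 21, 24, 25, 27, 28, 32, 34, 36, 37, 42}; the non-residues are the remaining 23 nonzero classes.

5, 10, 11, 13, 15, 19, 20, 22, 23, 26, 29, 30, 31, 33, 35, 38, 39, 40, 41, 43, 44, 45, 46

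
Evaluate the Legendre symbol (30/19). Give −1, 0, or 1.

First reduce: 30 ≡ 11 (mod 19).
Reciprocity: 11 ≡ 3 and 19 ≡ 3 (mod 4), so (11/19) = −(19/11).
Reduce top mod 11: now compute (8/11).
Pull out 2^3: since 11 ≡ 3 (mod 8), (2/11) = -1, so (2/11)^3 = -1.
Reached (1/11) = 1. Collecting the sign flips along the way, the symbol is +1.

1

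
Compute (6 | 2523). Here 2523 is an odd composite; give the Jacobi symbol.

0

Pull out 2: since 2523 ≡ 3 (mod 8), (2/2523) = -1.
Reciprocity: 3 ≡ 3 and 2523 ≡ 3 (mod 4), so (3/2523) = −(2523/3).
Reduce top mod 3: now compute (0/3).
Top reduces to 0: gcd > 1, so the symbol is 0.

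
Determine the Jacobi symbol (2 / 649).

Pull out 2: since 649 ≡ 1 (mod 8), (2/649) = +1.
Reached (1/649) = 1. Collecting the sign flips along the way, the symbol is +1.

1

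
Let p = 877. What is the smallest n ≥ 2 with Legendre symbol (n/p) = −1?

2

(2/877) = −1, so 2 is the smallest positive non-residue mod 877.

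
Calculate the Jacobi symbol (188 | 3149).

0

Pull out 2^2: since 3149 ≡ 5 (mod 8), (2/3149) = -1, so (2/3149)^2 = +1.
Reciprocity: 47 ≡ 3 and 3149 ≡ 1 (mod 4), so (47/3149) = +(3149/47).
Reduce top mod 47: now compute (0/47).
Top reduces to 0: gcd > 1, so the symbol is 0.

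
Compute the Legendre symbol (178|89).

0

First reduce: 178 ≡ 0 (mod 89).
Top reduces to 0: gcd > 1, so the symbol is 0.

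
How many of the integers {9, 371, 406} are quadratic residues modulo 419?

1

(9/419) = +1 → QR.
(371/419) = -1 → non-residue.
(406/419) = -1 → non-residue.
Total quadratic residues among the 3: 1.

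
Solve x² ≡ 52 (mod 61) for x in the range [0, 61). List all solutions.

28, 33

61 ≡ 1 (mod 4), so we find a root by search.
Trying successive values, 28² = 784 ≡ 52 (mod 61). The other root is 61 − 28 = 33.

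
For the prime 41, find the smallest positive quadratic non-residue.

(2/41) = +1, so 2 is a residue.
(3/41) = −1, so 3 is the smallest positive non-residue mod 41.

3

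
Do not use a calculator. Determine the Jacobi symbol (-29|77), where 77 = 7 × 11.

First reduce: -29 ≡ 48 (mod 77).
Pull out 2^4: since 77 ≡ 5 (mod 8), (2/77) = -1, so (2/77)^4 = +1.
Reciprocity: 3 ≡ 3 and 77 ≡ 1 (mod 4), so (3/77) = +(77/3).
Reduce top mod 3: now compute (2/3).
Pull out 2: since 3 ≡ 3 (mod 8), (2/3) = -1.
Reached (1/3) = 1. Collecting the sign flips along the way, the symbol is -1.

-1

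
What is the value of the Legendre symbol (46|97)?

Pull out 2: since 97 ≡ 1 (mod 8), (2/97) = +1.
Reciprocity: 23 ≡ 3 and 97 ≡ 1 (mod 4), so (23/97) = +(97/23).
Reduce top mod 23: now compute (5/23).
Reciprocity: 5 ≡ 1 and 23 ≡ 3 (mod 4), so (5/23) = +(23/5).
Reduce top mod 5: now compute (3/5).
Reciprocity: 3 ≡ 3 and 5 ≡ 1 (mod 4), so (3/5) = +(5/3).
Reduce top mod 3: now compute (2/3).
Pull out 2: since 3 ≡ 3 (mod 8), (2/3) = -1.
Reached (1/3) = 1. Collecting the sign flips along the way, the symbol is -1.

-1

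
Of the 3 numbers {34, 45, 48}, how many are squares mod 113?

0

(34/113) = -1 → non-residue.
(45/113) = -1 → non-residue.
(48/113) = -1 → non-residue.
Total quadratic residues among the 3: 0.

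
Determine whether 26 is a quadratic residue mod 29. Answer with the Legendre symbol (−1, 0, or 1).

-1

Pull out 2: since 29 ≡ 5 (mod 8), (2/29) = -1.
Reciprocity: 13 ≡ 1 and 29 ≡ 1 (mod 4), so (13/29) = +(29/13).
Reduce top mod 13: now compute (3/13).
Reciprocity: 3 ≡ 3 and 13 ≡ 1 (mod 4), so (3/13) = +(13/3).
Reduce top mod 3: now compute (1/3).
Reached (1/3) = 1. Collecting the sign flips along the way, the symbol is -1.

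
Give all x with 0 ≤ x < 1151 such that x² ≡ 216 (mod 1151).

Since 1151 ≡ 3 (mod 4), a square root of 216 is 216^((1151+1)/4) = 216^288 mod 1151.
Repeated squaring: 216^2≡616, 216^4≡777, 216^8≡605, 216^16≡7, 216^32≡49, 216^64≡99, 216^128≡593, 216^256≡594 (mod 1151).
216^288 = 216^(256+32) ≡ 331 (mod 1151).
Check: 331² = 109561 ≡ 216 (mod 1151). The two roots are 331 and 820.

331, 820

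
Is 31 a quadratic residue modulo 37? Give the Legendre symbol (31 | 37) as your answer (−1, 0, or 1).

Euler's criterion: (31/37) ≡ 31^18 (mod 37).
31^2 ≡ 36 (mod 37)
31^4 ≡ 1 (mod 37)
31^8 ≡ 1 (mod 37)
31^16 ≡ 1 (mod 37)
31^18 = 31^(16+2) ≡ 36 (mod 37).
Result is 36 ≡ −1, so (31/37) = −1.

-1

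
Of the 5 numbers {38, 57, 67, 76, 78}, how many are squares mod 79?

3

(38/79) = +1 → QR.
(57/79) = -1 → non-residue.
(67/79) = +1 → QR.
(76/79) = +1 → QR.
(78/79) = -1 → non-residue.
Total quadratic residues among the 5: 3.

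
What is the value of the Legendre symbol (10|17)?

Pull out 2: since 17 ≡ 1 (mod 8), (2/17) = +1.
Reciprocity: 5 ≡ 1 and 17 ≡ 1 (mod 4), so (5/17) = +(17/5).
Reduce top mod 5: now compute (2/5).
Pull out 2: since 5 ≡ 5 (mod 8), (2/5) = -1.
Reached (1/5) = 1. Collecting the sign flips along the way, the symbol is -1.

-1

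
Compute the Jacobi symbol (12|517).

1

Pull out 2^2: since 517 ≡ 5 (mod 8), (2/517) = -1, so (2/517)^2 = +1.
Reciprocity: 3 ≡ 3 and 517 ≡ 1 (mod 4), so (3/517) = +(517/3).
Reduce top mod 3: now compute (1/3).
Reached (1/3) = 1. Collecting the sign flips along the way, the symbol is +1.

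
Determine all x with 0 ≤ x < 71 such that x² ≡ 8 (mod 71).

Since 71 ≡ 3 (mod 4), a square root of 8 is 8^((71+1)/4) = 8^18 mod 71.
Repeated squaring: 8^2≡64, 8^4≡49, 8^8≡58, 8^16≡27 (mod 71).
8^18 = 8^(16+2) ≡ 24 (mod 71).
Check: 24² = 576 ≡ 8 (mod 71). The two roots are 24 and 47.

24, 47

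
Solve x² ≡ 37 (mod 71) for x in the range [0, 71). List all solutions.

26, 45

Since 71 ≡ 3 (mod 4), a square root of 37 is 37^((71+1)/4) = 37^18 mod 71.
Repeated squaring: 37^2≡20, 37^4≡45, 37^8≡37, 37^16≡20 (mod 71).
37^18 = 37^(16+2) ≡ 45 (mod 71).
Check: 45² = 2025 ≡ 37 (mod 71). The two roots are 26 and 45.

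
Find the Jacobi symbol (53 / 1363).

Reciprocity: 53 ≡ 1 and 1363 ≡ 3 (mod 4), so (53/1363) = +(1363/53).
Reduce top mod 53: now compute (38/53).
Pull out 2: since 53 ≡ 5 (mod 8), (2/53) = -1.
Reciprocity: 19 ≡ 3 and 53 ≡ 1 (mod 4), so (19/53) = +(53/19).
Reduce top mod 19: now compute (15/19).
Reciprocity: 15 ≡ 3 and 19 ≡ 3 (mod 4), so (15/19) = −(19/15).
Reduce top mod 15: now compute (4/15).
Pull out 2^2: since 15 ≡ 7 (mod 8), (2/15) = +1, so (2/15)^2 = +1.
Reached (1/15) = 1. Collecting the sign flips along the way, the symbol is +1.

1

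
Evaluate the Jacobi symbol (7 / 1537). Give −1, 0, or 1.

1

Reciprocity: 7 ≡ 3 and 1537 ≡ 1 (mod 4), so (7/1537) = +(1537/7).
Reduce top mod 7: now compute (4/7).
Pull out 2^2: since 7 ≡ 7 (mod 8), (2/7) = +1, so (2/7)^2 = +1.
Reached (1/7) = 1. Collecting the sign flips along the way, the symbol is +1.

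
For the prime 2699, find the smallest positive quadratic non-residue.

(2/2699) = −1, so 2 is the smallest positive non-residue mod 2699.

2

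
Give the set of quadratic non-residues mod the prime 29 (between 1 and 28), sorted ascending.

2 3 8 10 11 12 14 15 17 18 19 21 26 27

Square k = 1,…,14 (k and 29−k give the same square):
1²=1, 2²=4, 3²=9, 4²=16, 5²=25, 6²≡7, 7²≡20, 8²≡6, 9²≡23, 10²≡13, 11²≡5, 12²≡28, 13²≡24, 14²≡22 (mod 29).
The residues are {1, 4, 5, 6, 7, 9, 13, 16, 20, 22, 23, 24, 25, 28}; the non-residues are the remaining 14 nonzero classes.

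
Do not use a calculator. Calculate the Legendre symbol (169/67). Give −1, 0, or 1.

1

Euler's criterion: (169/67) ≡ 35^33 (mod 67).
35^2 ≡ 19 (mod 67)
35^4 ≡ 26 (mod 67)
35^8 ≡ 6 (mod 67)
35^16 ≡ 36 (mod 67)
35^32 ≡ 23 (mod 67)
35^33 = 35^(32+1) ≡ 1 (mod 67).
Result is 1, so (169/67) = 1.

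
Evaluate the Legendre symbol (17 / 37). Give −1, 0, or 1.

-1

Reciprocity: 17 ≡ 1 and 37 ≡ 1 (mod 4), so (17/37) = +(37/17).
Reduce top mod 17: now compute (3/17).
Reciprocity: 3 ≡ 3 and 17 ≡ 1 (mod 4), so (3/17) = +(17/3).
Reduce top mod 3: now compute (2/3).
Pull out 2: since 3 ≡ 3 (mod 8), (2/3) = -1.
Reached (1/3) = 1. Collecting the sign flips along the way, the symbol is -1.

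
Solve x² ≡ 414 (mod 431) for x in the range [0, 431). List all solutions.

198, 233

Since 431 ≡ 3 (mod 4), a square root of 414 is 414^((431+1)/4) = 414^108 mod 431.
Repeated squaring: 414^2≡289, 414^4≡338, 414^8≡29, 414^16≡410, 414^32≡10, 414^64≡100 (mod 431).
414^108 = 414^(64+32+8+4) ≡ 198 (mod 431).
Check: 198² = 39204 ≡ 414 (mod 431). The two roots are 198 and 233.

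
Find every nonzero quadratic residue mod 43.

Square k = 1,…,21 (k and 43−k give the same square):
1²=1, 2²=4, 3²=9, 4²=16, 5²=25, 6²=36, 7²≡6, 8²≡21, 9²≡38, 10²≡14, 11²≡35, 12²≡15, 13²≡40, 14²≡24, 15²≡10, 16²≡41, 17²≡31, 18²≡23, 19²≡17, 20²≡13, 21²≡11 (mod 43).
So the quadratic residues mod 43 are {1, 4, 6, 9, 10, 11, 13, 14, 15, 16, 17, 21, 23, 24, 25, 31, 35, 36, 38, 40, 41}.

1 4 6 9 10 11 13 14 15 16 17 21 23 24 25 31 35 36 38 40 41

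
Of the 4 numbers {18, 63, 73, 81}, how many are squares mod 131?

(18/131) = -1 → non-residue.
(63/131) = +1 → QR.
(73/131) = -1 → non-residue.
(81/131) = +1 → QR.
Total quadratic residues among the 4: 2.

2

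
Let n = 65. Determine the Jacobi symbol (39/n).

0

Reciprocity: 39 ≡ 3 and 65 ≡ 1 (mod 4), so (39/65) = +(65/39).
Reduce top mod 39: now compute (26/39).
Pull out 2: since 39 ≡ 7 (mod 8), (2/39) = +1.
Reciprocity: 13 ≡ 1 and 39 ≡ 3 (mod 4), so (13/39) = +(39/13).
Reduce top mod 13: now compute (0/13).
Top reduces to 0: gcd > 1, so the symbol is 0.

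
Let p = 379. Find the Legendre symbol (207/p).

Reciprocity: 207 ≡ 3 and 379 ≡ 3 (mod 4), so (207/379) = −(379/207).
Reduce top mod 207: now compute (172/207).
Pull out 2^2: since 207 ≡ 7 (mod 8), (2/207) = +1, so (2/207)^2 = +1.
Reciprocity: 43 ≡ 3 and 207 ≡ 3 (mod 4), so (43/207) = −(207/43).
Reduce top mod 43: now compute (35/43).
Reciprocity: 35 ≡ 3 and 43 ≡ 3 (mod 4), so (35/43) = −(43/35).
Reduce top mod 35: now compute (8/35).
Pull out 2^3: since 35 ≡ 3 (mod 8), (2/35) = -1, so (2/35)^3 = -1.
Reached (1/35) = 1. Collecting the sign flips along the way, the symbol is +1.

1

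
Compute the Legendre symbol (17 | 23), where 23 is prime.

Reciprocity: 17 ≡ 1 and 23 ≡ 3 (mod 4), so (17/23) = +(23/17).
Reduce top mod 17: now compute (6/17).
Pull out 2: since 17 ≡ 1 (mod 8), (2/17) = +1.
Reciprocity: 3 ≡ 3 and 17 ≡ 1 (mod 4), so (3/17) = +(17/3).
Reduce top mod 3: now compute (2/3).
Pull out 2: since 3 ≡ 3 (mod 8), (2/3) = -1.
Reached (1/3) = 1. Collecting the sign flips along the way, the symbol is -1.

-1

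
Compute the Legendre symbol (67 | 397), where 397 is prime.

Reciprocity: 67 ≡ 3 and 397 ≡ 1 (mod 4), so (67/397) = +(397/67).
Reduce top mod 67: now compute (62/67).
Pull out 2: since 67 ≡ 3 (mod 8), (2/67) = -1.
Reciprocity: 31 ≡ 3 and 67 ≡ 3 (mod 4), so (31/67) = −(67/31).
Reduce top mod 31: now compute (5/31).
Reciprocity: 5 ≡ 1 and 31 ≡ 3 (mod 4), so (5/31) = +(31/5).
Reduce top mod 5: now compute (1/5).
Reached (1/5) = 1. Collecting the sign flips along the way, the symbol is +1.

1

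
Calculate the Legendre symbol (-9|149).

1

First reduce: -9 ≡ 140 (mod 149).
Pull out 2^2: since 149 ≡ 5 (mod 8), (2/149) = -1, so (2/149)^2 = +1.
Reciprocity: 35 ≡ 3 and 149 ≡ 1 (mod 4), so (35/149) = +(149/35).
Reduce top mod 35: now compute (9/35).
Reciprocity: 9 ≡ 1 and 35 ≡ 3 (mod 4), so (9/35) = +(35/9).
Reduce top mod 9: now compute (8/9).
Pull out 2^3: since 9 ≡ 1 (mod 8), (2/9) = +1, so (2/9)^3 = +1.
Reached (1/9) = 1. Collecting the sign flips along the way, the symbol is +1.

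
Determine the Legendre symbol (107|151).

Euler's criterion: (107/151) ≡ 107^75 (mod 151).
107^2 ≡ 124 (mod 151)
107^4 ≡ 125 (mod 151)
107^8 ≡ 72 (mod 151)
107^16 ≡ 50 (mod 151)
107^32 ≡ 84 (mod 151)
107^64 ≡ 110 (mod 151)
107^75 = 107^(64+8+2+1) ≡ 150 (mod 151).
Result is 150 ≡ −1, so (107/151) = −1.

-1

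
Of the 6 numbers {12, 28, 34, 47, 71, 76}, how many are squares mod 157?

(12/157) = +1 → QR.
(28/157) = -1 → non-residue.
(34/157) = -1 → non-residue.
(47/157) = +1 → QR.
(71/157) = +1 → QR.
(76/157) = +1 → QR.
Total quadratic residues among the 6: 4.

4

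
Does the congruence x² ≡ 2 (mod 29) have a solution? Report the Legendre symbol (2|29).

Euler's criterion: (2/29) ≡ 2^14 (mod 29).
2^2 ≡ 4 (mod 29)
2^4 ≡ 16 (mod 29)
2^8 ≡ 24 (mod 29)
2^14 = 2^(8+4+2) ≡ 28 (mod 29).
Result is 28 ≡ −1, so (2/29) = −1.

-1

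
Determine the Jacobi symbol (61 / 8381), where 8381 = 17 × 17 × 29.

Reciprocity: 61 ≡ 1 and 8381 ≡ 1 (mod 4), so (61/8381) = +(8381/61).
Reduce top mod 61: now compute (24/61).
Pull out 2^3: since 61 ≡ 5 (mod 8), (2/61) = -1, so (2/61)^3 = -1.
Reciprocity: 3 ≡ 3 and 61 ≡ 1 (mod 4), so (3/61) = +(61/3).
Reduce top mod 3: now compute (1/3).
Reached (1/3) = 1. Collecting the sign flips along the way, the symbol is -1.

-1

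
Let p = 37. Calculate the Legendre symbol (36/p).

Pull out 2^2: since 37 ≡ 5 (mod 8), (2/37) = -1, so (2/37)^2 = +1.
Reciprocity: 9 ≡ 1 and 37 ≡ 1 (mod 4), so (9/37) = +(37/9).
Reduce top mod 9: now compute (1/9).
Reached (1/9) = 1. Collecting the sign flips along the way, the symbol is +1.

1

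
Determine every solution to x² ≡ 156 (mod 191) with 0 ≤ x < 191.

Since 191 ≡ 3 (mod 4), a square root of 156 is 156^((191+1)/4) = 156^48 mod 191.
Repeated squaring: 156^2≡79, 156^4≡129, 156^8≡24, 156^16≡3, 156^32≡9 (mod 191).
156^48 = 156^(32+16) ≡ 27 (mod 191).
Check: 27² = 729 ≡ 156 (mod 191). The two roots are 27 and 164.

27, 164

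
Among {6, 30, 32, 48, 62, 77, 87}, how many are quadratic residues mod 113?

(6/113) = -1 → non-residue.
(30/113) = +1 → QR.
(32/113) = +1 → QR.
(48/113) = -1 → non-residue.
(62/113) = +1 → QR.
(77/113) = +1 → QR.
(87/113) = +1 → QR.
Total quadratic residues among the 7: 5.

5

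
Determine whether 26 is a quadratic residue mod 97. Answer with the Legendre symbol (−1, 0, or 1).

-1

Euler's criterion: (26/97) ≡ 26^48 (mod 97).
26^2 ≡ 94 (mod 97)
26^4 ≡ 9 (mod 97)
26^8 ≡ 81 (mod 97)
26^16 ≡ 62 (mod 97)
26^32 ≡ 61 (mod 97)
26^48 = 26^(32+16) ≡ 96 (mod 97).
Result is 96 ≡ −1, so (26/97) = −1.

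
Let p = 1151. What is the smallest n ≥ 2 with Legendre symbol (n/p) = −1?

(2/1151) = +1, so 2 is a residue.
(3/1151) = +1, so 3 is a residue.
(4/1151) = +1, so 4 is a residue.
(5/1151) = +1, so 5 is a residue.
(6/1151) = +1, so 6 is a residue.
(7/1151) = +1, so 7 is a residue.
(8/1151) = +1, so 8 is a residue.
(9/1151) = +1, so 9 is a residue.
(10/1151) = +1, so 10 is a residue.
(11/1151) = +1, so 11 is a residue.
(12/1151) = +1, so 12 is a residue.
(13/1151) = −1, so 13 is the smallest positive non-residue mod 1151.

13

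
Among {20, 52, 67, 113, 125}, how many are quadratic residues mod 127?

(20/127) = -1 → non-residue.
(52/127) = +1 → QR.
(67/127) = -1 → non-residue.
(113/127) = +1 → QR.
(125/127) = -1 → non-residue.
Total quadratic residues among the 5: 2.

2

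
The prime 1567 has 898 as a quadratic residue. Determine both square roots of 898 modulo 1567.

Since 1567 ≡ 3 (mod 4), a square root of 898 is 898^((1567+1)/4) = 898^392 mod 1567.
Repeated squaring: 898^2≡966, 898^4≡791, 898^8≡448, 898^16≡128, 898^32≡714, 898^64≡521, 898^128≡350, 898^256≡274 (mod 1567).
898^392 = 898^(256+128+8) ≡ 761 (mod 1567).
Check: 761² = 579121 ≡ 898 (mod 1567). The two roots are 761 and 806.

761, 806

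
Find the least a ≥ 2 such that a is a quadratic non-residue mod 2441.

3

(2/2441) = +1, so 2 is a residue.
(3/2441) = −1, so 3 is the smallest positive non-residue mod 2441.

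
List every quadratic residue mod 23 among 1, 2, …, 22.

Square k = 1,…,11 (k and 23−k give the same square):
1²=1, 2²=4, 3²=9, 4²=16, 5²≡2, 6²≡13, 7²≡3, 8²≡18, 9²≡12, 10²≡8, 11²≡6 (mod 23).
So the quadratic residues mod 23 are {1, 2, 3, 4, 6, 8, 9, 12, 13, 16, 18}.

1, 2, 3, 4, 6, 8, 9, 12, 13, 16, 18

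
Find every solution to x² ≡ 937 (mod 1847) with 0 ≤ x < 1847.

388, 1459

Since 1847 ≡ 3 (mod 4), a square root of 937 is 937^((1847+1)/4) = 937^462 mod 1847.
Repeated squaring: 937^2≡644, 937^4≡1008, 937^8≡214, 937^16≡1468, 937^32≡1422, 937^64≡1466, 937^128≡1095, 937^256≡322 (mod 1847).
937^462 = 937^(256+128+64+8+4+2) ≡ 388 (mod 1847).
Check: 388² = 150544 ≡ 937 (mod 1847). The two roots are 388 and 1459.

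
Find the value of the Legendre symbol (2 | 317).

Euler's criterion: (2/317) ≡ 2^158 (mod 317).
2^2 ≡ 4 (mod 317)
2^4 ≡ 16 (mod 317)
2^8 ≡ 256 (mod 317)
2^16 ≡ 234 (mod 317)
2^32 ≡ 232 (mod 317)
2^64 ≡ 251 (mod 317)
2^128 ≡ 235 (mod 317)
2^158 = 2^(128+16+8+4+2) ≡ 316 (mod 317).
Result is 316 ≡ −1, so (2/317) = −1.

-1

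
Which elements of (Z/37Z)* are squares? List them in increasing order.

Square k = 1,…,18 (k and 37−k give the same square):
1²=1, 2²=4, 3²=9, 4²=16, 5²=25, 6²=36, 7²≡12, 8²≡27, 9²≡7, 10²≡26, 11²≡10, 12²≡33, 13²≡21, 14²≡11, 15²≡3, 16²≡34, 17²≡30, 18²≡28 (mod 37).
So the quadratic residues mod 37 are {1, 3, 4, 7, 9, 10, 11, 12, 16, 21, 25, 26, 27, 28, 30, 33, 34, 36}.

1 3 4 7 9 10 11 12 16 21 25 26 27 28 30 33 34 36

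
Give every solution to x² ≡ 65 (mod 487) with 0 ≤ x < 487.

Since 487 ≡ 3 (mod 4), a square root of 65 is 65^((487+1)/4) = 65^122 mod 487.
Repeated squaring: 65^2≡329, 65^4≡127, 65^8≡58, 65^16≡442, 65^32≡77, 65^64≡85 (mod 487).
65^122 = 65^(64+32+16+8+2) ≡ 50 (mod 487).
Check: 50² = 2500 ≡ 65 (mod 487). The two roots are 50 and 437.

50, 437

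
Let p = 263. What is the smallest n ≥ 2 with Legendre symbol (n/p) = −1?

5

(2/263) = +1, so 2 is a residue.
(3/263) = +1, so 3 is a residue.
(4/263) = +1, so 4 is a residue.
(5/263) = −1, so 5 is the smallest positive non-residue mod 263.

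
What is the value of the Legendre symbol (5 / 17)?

Euler's criterion: (5/17) ≡ 5^8 (mod 17).
5^2 ≡ 8 (mod 17)
5^4 ≡ 13 (mod 17)
5^8 ≡ 16 (mod 17)
5^8 = 5^(8) ≡ 16 (mod 17).
Result is 16 ≡ −1, so (5/17) = −1.

-1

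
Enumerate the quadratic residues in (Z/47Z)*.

1, 2, 3, 4, 6, 7, 8, 9, 12, 14, 16, 17, 18, 21, 24, 25, 27, 28, 32, 34, 36, 37, 42

Square k = 1,…,23 (k and 47−k give the same square):
1²=1, 2²=4, 3²=9, 4²=16, 5²=25, 6²=36, 7²≡2, 8²≡17, 9²≡34, 10²≡6, 11²≡27, 12²≡3, 13²≡28, 14²≡8, 15²≡37, 16²≡21, 17²≡7, 18²≡42, 19²≡32, 20²≡24, 21²≡18, 22²≡14, 23²≡12 (mod 47).
So the quadratic residues mod 47 are {1, 2, 3, 4, 6, 7, 8, 9, 12, 14, 16, 17, 18, 21, 24, 25, 27, 28, 32, 34, 36, 37, 42}.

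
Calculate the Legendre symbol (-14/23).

First reduce: -14 ≡ 9 (mod 23).
Reciprocity: 9 ≡ 1 and 23 ≡ 3 (mod 4), so (9/23) = +(23/9).
Reduce top mod 9: now compute (5/9).
Reciprocity: 5 ≡ 1 and 9 ≡ 1 (mod 4), so (5/9) = +(9/5).
Reduce top mod 5: now compute (4/5).
Pull out 2^2: since 5 ≡ 5 (mod 8), (2/5) = -1, so (2/5)^2 = +1.
Reached (1/5) = 1. Collecting the sign flips along the way, the symbol is +1.

1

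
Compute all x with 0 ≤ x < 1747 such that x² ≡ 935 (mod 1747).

727, 1020

Since 1747 ≡ 3 (mod 4), a square root of 935 is 935^((1747+1)/4) = 935^437 mod 1747.
Repeated squaring: 935^2≡725, 935^4≡1525, 935^8≡368, 935^16≡905, 935^32≡1429, 935^64≡1545, 935^128≡623, 935^256≡295 (mod 1747).
935^437 = 935^(256+128+32+16+4+1) ≡ 1020 (mod 1747).
Check: 1020² = 1040400 ≡ 935 (mod 1747). The two roots are 727 and 1020.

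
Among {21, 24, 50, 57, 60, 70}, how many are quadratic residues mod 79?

2

(21/79) = +1 → QR.
(24/79) = -1 → non-residue.
(50/79) = +1 → QR.
(57/79) = -1 → non-residue.
(60/79) = -1 → non-residue.
(70/79) = -1 → non-residue.
Total quadratic residues among the 6: 2.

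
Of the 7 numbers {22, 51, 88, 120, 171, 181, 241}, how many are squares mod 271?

3

(22/271) = +1 → QR.
(51/271) = -1 → non-residue.
(88/271) = +1 → QR.
(120/271) = -1 → non-residue.
(171/271) = -1 → non-residue.
(181/271) = -1 → non-residue.
(241/271) = +1 → QR.
Total quadratic residues among the 7: 3.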